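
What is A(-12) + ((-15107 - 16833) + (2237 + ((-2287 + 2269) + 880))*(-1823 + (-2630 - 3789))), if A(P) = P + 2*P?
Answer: -25573934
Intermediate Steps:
A(P) = 3*P
A(-12) + ((-15107 - 16833) + (2237 + ((-2287 + 2269) + 880))*(-1823 + (-2630 - 3789))) = 3*(-12) + ((-15107 - 16833) + (2237 + ((-2287 + 2269) + 880))*(-1823 + (-2630 - 3789))) = -36 + (-31940 + (2237 + (-18 + 880))*(-1823 - 6419)) = -36 + (-31940 + (2237 + 862)*(-8242)) = -36 + (-31940 + 3099*(-8242)) = -36 + (-31940 - 25541958) = -36 - 25573898 = -25573934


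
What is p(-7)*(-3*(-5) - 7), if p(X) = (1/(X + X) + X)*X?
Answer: 396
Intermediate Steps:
p(X) = X*(X + 1/(2*X)) (p(X) = (1/(2*X) + X)*X = (X + 1/(2*X))*X = X*(X + 1/(2*X)))
p(-7)*(-3*(-5) - 7) = (½ + (-7)²)*(-3*(-5) - 7) = (½ + 49)*(15 - 7) = (99/2)*8 = 396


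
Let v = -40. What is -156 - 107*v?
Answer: 4124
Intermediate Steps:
-156 - 107*v = -156 - 107*(-40) = -156 + 4280 = 4124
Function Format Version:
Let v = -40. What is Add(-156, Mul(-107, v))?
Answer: 4124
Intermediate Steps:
Add(-156, Mul(-107, v)) = Add(-156, Mul(-107, -40)) = Add(-156, 4280) = 4124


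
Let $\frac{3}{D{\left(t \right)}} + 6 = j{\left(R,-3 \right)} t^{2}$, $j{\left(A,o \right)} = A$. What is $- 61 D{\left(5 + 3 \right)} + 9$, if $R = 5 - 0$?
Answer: $\frac{2643}{314} \approx 8.4172$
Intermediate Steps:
$R = 5$ ($R = 5 + 0 = 5$)
$D{\left(t \right)} = \frac{3}{-6 + 5 t^{2}}$
$- 61 D{\left(5 + 3 \right)} + 9 = - 61 \frac{3}{-6 + 5 \left(5 + 3\right)^{2}} + 9 = - 61 \frac{3}{-6 + 5 \cdot 8^{2}} + 9 = - 61 \frac{3}{-6 + 5 \cdot 64} + 9 = - 61 \frac{3}{-6 + 320} + 9 = - 61 \cdot \frac{3}{314} + 9 = - 61 \cdot 3 \cdot \frac{1}{314} + 9 = \left(-61\right) \frac{3}{314} + 9 = - \frac{183}{314} + 9 = \frac{2643}{314}$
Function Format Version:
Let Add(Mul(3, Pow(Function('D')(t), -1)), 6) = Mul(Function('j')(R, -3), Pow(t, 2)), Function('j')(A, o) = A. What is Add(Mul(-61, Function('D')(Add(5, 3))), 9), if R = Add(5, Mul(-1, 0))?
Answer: Rational(2643, 314) ≈ 8.4172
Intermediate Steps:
R = 5 (R = Add(5, 0) = 5)
Function('D')(t) = Mul(3, Pow(Add(-6, Mul(5, Pow(t, 2))), -1))
Add(Mul(-61, Function('D')(Add(5, 3))), 9) = Add(Mul(-61, Mul(3, Pow(Add(-6, Mul(5, Pow(Add(5, 3), 2))), -1))), 9) = Add(Mul(-61, Mul(3, Pow(Add(-6, Mul(5, Pow(8, 2))), -1))), 9) = Add(Mul(-61, Mul(3, Pow(Add(-6, Mul(5, 64)), -1))), 9) = Add(Mul(-61, Mul(3, Pow(Add(-6, 320), -1))), 9) = Add(Mul(-61, Mul(3, Pow(314, -1))), 9) = Add(Mul(-61, Mul(3, Rational(1, 314))), 9) = Add(Mul(-61, Rational(3, 314)), 9) = Add(Rational(-183, 314), 9) = Rational(2643, 314)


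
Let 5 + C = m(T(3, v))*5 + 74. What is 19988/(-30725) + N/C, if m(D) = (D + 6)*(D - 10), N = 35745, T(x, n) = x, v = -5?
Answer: -367727391/2519450 ≈ -145.96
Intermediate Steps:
m(D) = (-10 + D)*(6 + D) (m(D) = (6 + D)*(-10 + D) = (-10 + D)*(6 + D))
C = -246 (C = -5 + ((-60 + 3² - 4*3)*5 + 74) = -5 + ((-60 + 9 - 12)*5 + 74) = -5 + (-63*5 + 74) = -5 + (-315 + 74) = -5 - 241 = -246)
19988/(-30725) + N/C = 19988/(-30725) + 35745/(-246) = 19988*(-1/30725) + 35745*(-1/246) = -19988/30725 - 11915/82 = -367727391/2519450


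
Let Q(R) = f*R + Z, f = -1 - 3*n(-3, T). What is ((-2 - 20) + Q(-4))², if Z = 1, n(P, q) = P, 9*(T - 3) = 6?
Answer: 2809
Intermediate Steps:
T = 11/3 (T = 3 + (⅑)*6 = 3 + ⅔ = 11/3 ≈ 3.6667)
f = 8 (f = -1 - 3*(-3) = -1 + 9 = 8)
Q(R) = 1 + 8*R (Q(R) = 8*R + 1 = 1 + 8*R)
((-2 - 20) + Q(-4))² = ((-2 - 20) + (1 + 8*(-4)))² = (-22 + (1 - 32))² = (-22 - 31)² = (-53)² = 2809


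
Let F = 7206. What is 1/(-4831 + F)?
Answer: 1/2375 ≈ 0.00042105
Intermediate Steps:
1/(-4831 + F) = 1/(-4831 + 7206) = 1/2375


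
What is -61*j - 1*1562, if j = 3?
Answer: -1745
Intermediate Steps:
-61*j - 1*1562 = -61*3 - 1*1562 = -61*3 - 1562 = -183 - 1562 = -1745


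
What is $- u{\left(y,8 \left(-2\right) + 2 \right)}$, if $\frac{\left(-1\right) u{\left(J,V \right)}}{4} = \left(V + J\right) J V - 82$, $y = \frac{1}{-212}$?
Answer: $- \frac{1863487}{5618} \approx -331.7$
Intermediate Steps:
$y = - \frac{1}{212} \approx -0.004717$
$u{\left(J,V \right)} = 328 - 4 J V \left(J + V\right)$ ($u{\left(J,V \right)} = - 4 \left(\left(V + J\right) J V - 82\right) = - 4 \left(\left(J + V\right) J V - 82\right) = - 4 \left(J \left(J + V\right) V - 82\right) = - 4 \left(J V \left(J + V\right) - 82\right) = - 4 \left(-82 + J V \left(J + V\right)\right) = 328 - 4 J V \left(J + V\right)$)
$- u{\left(y,8 \left(-2\right) + 2 \right)} = - (328 - - \frac{\left(8 \left(-2\right) + 2\right)^{2}}{53} - 4 \left(8 \left(-2\right) + 2\right) \left(- \frac{1}{212}\right)^{2}) = - (328 - - \frac{\left(-16 + 2\right)^{2}}{53} - 4 \left(-16 + 2\right) \frac{1}{44944}) = - (328 - - \frac{\left(-14\right)^{2}}{53} - \left(-56\right) \frac{1}{44944}) = - (328 - \left(- \frac{1}{53}\right) 196 + \frac{7}{5618}) = - (328 + \frac{196}{53} + \frac{7}{5618}) = \left(-1\right) \frac{1863487}{5618} = - \frac{1863487}{5618}$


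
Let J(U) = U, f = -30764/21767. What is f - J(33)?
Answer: -749075/21767 ≈ -34.413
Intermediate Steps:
f = -30764/21767 (f = -30764*1/21767 = -30764/21767 ≈ -1.4133)
f - J(33) = -30764/21767 - 1*33 = -30764/21767 - 33 = -749075/21767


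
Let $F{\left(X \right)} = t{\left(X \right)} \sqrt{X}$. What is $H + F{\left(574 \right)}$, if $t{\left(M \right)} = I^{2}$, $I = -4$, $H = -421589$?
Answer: $-421589 + 16 \sqrt{574} \approx -4.2121 \cdot 10^{5}$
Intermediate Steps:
$t{\left(M \right)} = 16$ ($t{\left(M \right)} = \left(-4\right)^{2} = 16$)
$F{\left(X \right)} = 16 \sqrt{X}$
$H + F{\left(574 \right)} = -421589 + 16 \sqrt{574}$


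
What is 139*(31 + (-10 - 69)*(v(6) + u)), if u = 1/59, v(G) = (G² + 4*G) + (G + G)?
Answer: -46404038/59 ≈ -7.8651e+5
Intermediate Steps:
v(G) = G² + 6*G (v(G) = (G² + 4*G) + 2*G = G² + 6*G)
u = 1/59 ≈ 0.016949
139*(31 + (-10 - 69)*(v(6) + u)) = 139*(31 + (-10 - 69)*(6*(6 + 6) + 1/59)) = 139*(31 - 79*(6*12 + 1/59)) = 139*(31 - 79*(72 + 1/59)) = 139*(31 - 79*4249/59) = 139*(31 - 335671/59) = 139*(-333842/59) = -46404038/59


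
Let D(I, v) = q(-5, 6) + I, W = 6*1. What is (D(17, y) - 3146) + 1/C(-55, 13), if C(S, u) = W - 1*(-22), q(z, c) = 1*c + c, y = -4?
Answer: -87275/28 ≈ -3117.0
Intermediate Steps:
W = 6
q(z, c) = 2*c (q(z, c) = c + c = 2*c)
C(S, u) = 28 (C(S, u) = 6 - 1*(-22) = 6 + 22 = 28)
D(I, v) = 12 + I (D(I, v) = 2*6 + I = 12 + I)
(D(17, y) - 3146) + 1/C(-55, 13) = ((12 + 17) - 3146) + 1/28 = (29 - 3146) + 1/28 = -3117 + 1/28 = -87275/28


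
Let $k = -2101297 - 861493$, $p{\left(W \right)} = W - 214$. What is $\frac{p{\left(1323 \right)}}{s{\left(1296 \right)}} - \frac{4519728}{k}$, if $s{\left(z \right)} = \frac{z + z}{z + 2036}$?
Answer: $\frac{1369972648687}{959943960} \approx 1427.1$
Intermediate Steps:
$s{\left(z \right)} = \frac{2 z}{2036 + z}$
$p{\left(W \right)} = -214 + W$ ($p{\left(W \right)} = W - 214 = -214 + W$)
$k = -2962790$
$\frac{p{\left(1323 \right)}}{s{\left(1296 \right)}} - \frac{4519728}{k} = \frac{-214 + 1323}{2 \cdot 1296 \frac{1}{2036 + 1296}} - \frac{4519728}{-2962790} = \frac{1109}{2 \cdot 1296 \cdot \frac{1}{3332}} - - \frac{2259864}{1481395} = \frac{1109}{2 \cdot 1296 \cdot \frac{1}{3332}} + \frac{2259864}{1481395} = \frac{1109}{\frac{648}{833}} + \frac{2259864}{1481395} = 1109 \cdot \frac{833}{648} + \frac{2259864}{1481395} = \frac{923797}{648} + \frac{2259864}{1481395} = \frac{1369972648687}{959943960}$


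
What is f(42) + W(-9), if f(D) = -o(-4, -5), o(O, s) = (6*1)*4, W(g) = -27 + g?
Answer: -60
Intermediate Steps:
o(O, s) = 24 (o(O, s) = 6*4 = 24)
f(D) = -24 (f(D) = -1*24 = -24)
f(42) + W(-9) = -24 + (-27 - 9) = -24 - 36 = -60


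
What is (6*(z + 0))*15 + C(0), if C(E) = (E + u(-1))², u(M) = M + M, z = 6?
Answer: 544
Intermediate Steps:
u(M) = 2*M
C(E) = (-2 + E)² (C(E) = (E + 2*(-1))² = (E - 2)² = (-2 + E)²)
(6*(z + 0))*15 + C(0) = (6*(6 + 0))*15 + (-2 + 0)² = (6*6)*15 + (-2)² = 36*15 + 4 = 540 + 4 = 544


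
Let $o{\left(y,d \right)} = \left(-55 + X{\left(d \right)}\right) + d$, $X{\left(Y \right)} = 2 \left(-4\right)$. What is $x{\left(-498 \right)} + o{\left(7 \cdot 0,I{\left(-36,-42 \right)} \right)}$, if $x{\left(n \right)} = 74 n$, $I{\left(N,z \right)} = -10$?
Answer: $-36925$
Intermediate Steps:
$X{\left(Y \right)} = -8$
$o{\left(y,d \right)} = -63 + d$ ($o{\left(y,d \right)} = \left(-55 - 8\right) + d = -63 + d$)
$x{\left(-498 \right)} + o{\left(7 \cdot 0,I{\left(-36,-42 \right)} \right)} = 74 \left(-498\right) - 73 = -36852 - 73 = -36925$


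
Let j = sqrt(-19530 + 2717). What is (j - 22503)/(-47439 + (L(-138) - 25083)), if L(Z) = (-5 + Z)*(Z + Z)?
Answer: 7501/11018 - I*sqrt(16813)/33054 ≈ 0.68079 - 0.0039228*I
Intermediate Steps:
j = I*sqrt(16813) (j = sqrt(-16813) = I*sqrt(16813) ≈ 129.67*I)
L(Z) = 2*Z*(-5 + Z) (L(Z) = (-5 + Z)*(2*Z) = 2*Z*(-5 + Z))
(j - 22503)/(-47439 + (L(-138) - 25083)) = (I*sqrt(16813) - 22503)/(-47439 + (2*(-138)*(-5 - 138) - 25083)) = (-22503 + I*sqrt(16813))/(-47439 + (2*(-138)*(-143) - 25083)) = (-22503 + I*sqrt(16813))/(-47439 + (39468 - 25083)) = (-22503 + I*sqrt(16813))/(-47439 + 14385) = (-22503 + I*sqrt(16813))/(-33054) = (-22503 + I*sqrt(16813))*(-1/33054) = 7501/11018 - I*sqrt(16813)/33054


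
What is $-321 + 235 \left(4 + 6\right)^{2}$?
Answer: $23179$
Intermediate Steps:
$-321 + 235 \left(4 + 6\right)^{2} = -321 + 235 \cdot 10^{2} = -321 + 235 \cdot 100 = -321 + 23500 = 23179$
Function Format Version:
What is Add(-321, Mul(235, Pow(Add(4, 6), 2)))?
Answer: 23179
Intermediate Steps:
Add(-321, Mul(235, Pow(Add(4, 6), 2))) = Add(-321, Mul(235, Pow(10, 2))) = Add(-321, Mul(235, 100)) = Add(-321, 23500) = 23179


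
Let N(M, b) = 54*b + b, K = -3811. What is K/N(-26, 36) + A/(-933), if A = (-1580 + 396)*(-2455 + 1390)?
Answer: -833418821/615780 ≈ -1353.4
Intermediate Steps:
A = 1260960 (A = -1184*(-1065) = 1260960)
N(M, b) = 55*b
K/N(-26, 36) + A/(-933) = -3811/(55*36) + 1260960/(-933) = -3811/1980 + 1260960*(-1/933) = -3811*1/1980 - 420320/311 = -3811/1980 - 420320/311 = -833418821/615780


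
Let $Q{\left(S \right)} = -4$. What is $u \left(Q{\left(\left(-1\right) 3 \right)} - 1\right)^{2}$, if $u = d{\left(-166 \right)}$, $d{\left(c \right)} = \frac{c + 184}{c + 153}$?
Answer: $- \frac{450}{13} \approx -34.615$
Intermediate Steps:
$d{\left(c \right)} = \frac{184 + c}{153 + c}$
$u = - \frac{18}{13}$ ($u = \frac{184 - 166}{153 - 166} = \frac{1}{-13} \cdot 18 = \left(- \frac{1}{13}\right) 18 = - \frac{18}{13} \approx -1.3846$)
$u \left(Q{\left(\left(-1\right) 3 \right)} - 1\right)^{2} = - \frac{18 \left(-4 - 1\right)^{2}}{13} = - \frac{18 \left(-5\right)^{2}}{13} = \left(- \frac{18}{13}\right) 25 = - \frac{450}{13}$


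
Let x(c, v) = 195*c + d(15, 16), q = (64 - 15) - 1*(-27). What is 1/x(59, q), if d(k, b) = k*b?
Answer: 1/11745 ≈ 8.5143e-5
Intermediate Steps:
d(k, b) = b*k
q = 76 (q = 49 + 27 = 76)
x(c, v) = 240 + 195*c (x(c, v) = 195*c + 16*15 = 195*c + 240 = 240 + 195*c)
1/x(59, q) = 1/(240 + 195*59) = 1/(240 + 11505) = 1/11745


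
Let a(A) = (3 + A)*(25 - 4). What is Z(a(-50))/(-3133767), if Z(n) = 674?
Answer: -674/3133767 ≈ -0.00021508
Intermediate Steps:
a(A) = 63 + 21*A (a(A) = (3 + A)*21 = 63 + 21*A)
Z(a(-50))/(-3133767) = 674/(-3133767) = 674*(-1/3133767) = -674/3133767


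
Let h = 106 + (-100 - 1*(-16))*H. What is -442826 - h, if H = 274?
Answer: -419916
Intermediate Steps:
h = -22910 (h = 106 + (-100 - 1*(-16))*274 = 106 + (-100 + 16)*274 = 106 - 84*274 = 106 - 23016 = -22910)
-442826 - h = -442826 - 1*(-22910) = -442826 + 22910 = -419916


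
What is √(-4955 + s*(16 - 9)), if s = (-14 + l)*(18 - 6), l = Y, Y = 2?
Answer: I*√5963 ≈ 77.22*I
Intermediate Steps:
l = 2
s = -144 (s = (-14 + 2)*(18 - 6) = -12*12 = -144)
√(-4955 + s*(16 - 9)) = √(-4955 - 144*(16 - 9)) = √(-4955 - 144*7) = √(-4955 - 1008) = √(-5963) = I*√5963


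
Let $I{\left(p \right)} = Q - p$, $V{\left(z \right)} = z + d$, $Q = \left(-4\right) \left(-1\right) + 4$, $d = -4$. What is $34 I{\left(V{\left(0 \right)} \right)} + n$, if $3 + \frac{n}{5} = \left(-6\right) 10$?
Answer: $93$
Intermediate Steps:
$Q = 8$ ($Q = 4 + 4 = 8$)
$V{\left(z \right)} = -4 + z$ ($V{\left(z \right)} = z - 4 = -4 + z$)
$n = -315$ ($n = -15 + 5 \left(\left(-6\right) 10\right) = -15 + 5 \left(-60\right) = -15 - 300 = -315$)
$I{\left(p \right)} = 8 - p$
$34 I{\left(V{\left(0 \right)} \right)} + n = 34 \left(8 - \left(-4 + 0\right)\right) - 315 = 34 \left(8 - -4\right) - 315 = 34 \left(8 + 4\right) - 315 = 34 \cdot 12 - 315 = 408 - 315 = 93$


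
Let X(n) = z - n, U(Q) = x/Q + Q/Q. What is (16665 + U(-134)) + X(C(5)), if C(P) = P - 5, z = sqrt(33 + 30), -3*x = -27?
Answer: 2233235/134 + 3*sqrt(7) ≈ 16674.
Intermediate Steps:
x = 9 (x = -1/3*(-27) = 9)
z = 3*sqrt(7) (z = sqrt(63) = 3*sqrt(7) ≈ 7.9373)
U(Q) = 1 + 9/Q (U(Q) = 9/Q + Q/Q = 9/Q + 1 = 1 + 9/Q)
C(P) = -5 + P
X(n) = -n + 3*sqrt(7) (X(n) = 3*sqrt(7) - n = -n + 3*sqrt(7))
(16665 + U(-134)) + X(C(5)) = (16665 + (9 - 134)/(-134)) + (-(-5 + 5) + 3*sqrt(7)) = (16665 - 1/134*(-125)) + (-1*0 + 3*sqrt(7)) = (16665 + 125/134) + (0 + 3*sqrt(7)) = 2233235/134 + 3*sqrt(7)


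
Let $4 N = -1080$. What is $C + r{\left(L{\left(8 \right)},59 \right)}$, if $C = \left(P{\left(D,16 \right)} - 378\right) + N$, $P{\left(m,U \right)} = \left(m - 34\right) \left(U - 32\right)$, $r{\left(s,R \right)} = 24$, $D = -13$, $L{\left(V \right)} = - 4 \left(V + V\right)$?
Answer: $128$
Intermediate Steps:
$L{\left(V \right)} = - 8 V$ ($L{\left(V \right)} = - 4 \cdot 2 V = - 8 V$)
$P{\left(m,U \right)} = \left(-34 + m\right) \left(-32 + U\right)$
$N = -270$ ($N = \frac{1}{4} \left(-1080\right) = -270$)
$C = 104$ ($C = \left(\left(1088 - 544 - -416 + 16 \left(-13\right)\right) - 378\right) - 270 = \left(\left(1088 - 544 + 416 - 208\right) - 378\right) - 270 = \left(752 - 378\right) - 270 = 374 - 270 = 104$)
$C + r{\left(L{\left(8 \right)},59 \right)} = 104 + 24 = 128$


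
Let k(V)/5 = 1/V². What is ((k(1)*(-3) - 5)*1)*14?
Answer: -280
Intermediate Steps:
k(V) = 5/V² (k(V) = 5*(1/V²) = 5/V²)
((k(1)*(-3) - 5)*1)*14 = (((5/1²)*(-3) - 5)*1)*14 = (((5*1)*(-3) - 5)*1)*14 = ((5*(-3) - 5)*1)*14 = ((-15 - 5)*1)*14 = -20*1*14 = -20*14 = -280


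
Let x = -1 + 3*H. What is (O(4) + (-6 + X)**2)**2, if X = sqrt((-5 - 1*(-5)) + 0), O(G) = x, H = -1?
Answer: 1024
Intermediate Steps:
x = -4 (x = -1 + 3*(-1) = -1 - 3 = -4)
O(G) = -4
X = 0 (X = sqrt((-5 + 5) + 0) = sqrt(0 + 0) = sqrt(0) = 0)
(O(4) + (-6 + X)**2)**2 = (-4 + (-6 + 0)**2)**2 = (-4 + (-6)**2)**2 = (-4 + 36)**2 = 32**2 = 1024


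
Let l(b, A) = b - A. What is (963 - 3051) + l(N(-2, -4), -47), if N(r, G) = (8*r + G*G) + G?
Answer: -2045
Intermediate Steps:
N(r, G) = G + G² + 8*r (N(r, G) = (8*r + G²) + G = (G² + 8*r) + G = G + G² + 8*r)
(963 - 3051) + l(N(-2, -4), -47) = (963 - 3051) + ((-4 + (-4)² + 8*(-2)) - 1*(-47)) = -2088 + ((-4 + 16 - 16) + 47) = -2088 + (-4 + 47) = -2088 + 43 = -2045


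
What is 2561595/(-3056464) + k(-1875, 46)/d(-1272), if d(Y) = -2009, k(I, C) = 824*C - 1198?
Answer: -117336811939/6140436176 ≈ -19.109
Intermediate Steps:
k(I, C) = -1198 + 824*C
2561595/(-3056464) + k(-1875, 46)/d(-1272) = 2561595/(-3056464) + (-1198 + 824*46)/(-2009) = 2561595*(-1/3056464) + (-1198 + 37904)*(-1/2009) = -2561595/3056464 + 36706*(-1/2009) = -2561595/3056464 - 36706/2009 = -117336811939/6140436176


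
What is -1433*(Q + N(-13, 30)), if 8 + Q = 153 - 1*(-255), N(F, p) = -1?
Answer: -571767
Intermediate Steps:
Q = 400 (Q = -8 + (153 - 1*(-255)) = -8 + (153 + 255) = -8 + 408 = 400)
-1433*(Q + N(-13, 30)) = -1433*(400 - 1) = -1433*399 = -571767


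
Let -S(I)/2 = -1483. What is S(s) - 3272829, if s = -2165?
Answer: -3269863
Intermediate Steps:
S(I) = 2966 (S(I) = -2*(-1483) = 2966)
S(s) - 3272829 = 2966 - 3272829 = -3269863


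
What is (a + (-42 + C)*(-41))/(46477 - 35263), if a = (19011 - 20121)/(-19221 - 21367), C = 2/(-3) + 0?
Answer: 106504577/682730748 ≈ 0.15600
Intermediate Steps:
C = -2/3 (C = 2*(-1/3) + 0 = -2/3 + 0 = -2/3 ≈ -0.66667)
a = 555/20294 (a = -1110/(-40588) = -1110*(-1/40588) = 555/20294 ≈ 0.027348)
(a + (-42 + C)*(-41))/(46477 - 35263) = (555/20294 + (-42 - 2/3)*(-41))/(46477 - 35263) = (555/20294 - 128/3*(-41))/11214 = (555/20294 + 5248/3)*(1/11214) = (106504577/60882)*(1/11214) = 106504577/682730748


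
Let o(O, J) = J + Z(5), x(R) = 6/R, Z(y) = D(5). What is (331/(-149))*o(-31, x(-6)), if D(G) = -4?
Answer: 1655/149 ≈ 11.107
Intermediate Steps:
Z(y) = -4
o(O, J) = -4 + J (o(O, J) = J - 4 = -4 + J)
(331/(-149))*o(-31, x(-6)) = (331/(-149))*(-4 + 6/(-6)) = (331*(-1/149))*(-4 + 6*(-1/6)) = -331*(-4 - 1)/149 = -331/149*(-5) = 1655/149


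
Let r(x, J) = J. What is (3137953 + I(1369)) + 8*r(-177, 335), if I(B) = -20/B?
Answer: 4299526557/1369 ≈ 3.1406e+6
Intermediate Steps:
(3137953 + I(1369)) + 8*r(-177, 335) = (3137953 - 20/1369) + 8*335 = (3137953 - 20*1/1369) + 2680 = (3137953 - 20/1369) + 2680 = 4295857637/1369 + 2680 = 4299526557/1369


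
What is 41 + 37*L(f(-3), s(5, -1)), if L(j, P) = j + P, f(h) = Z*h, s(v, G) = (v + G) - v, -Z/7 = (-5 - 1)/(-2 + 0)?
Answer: 2335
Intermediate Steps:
Z = -21 (Z = -7*(-5 - 1)/(-2 + 0) = -(-42)/(-2) = -(-42)*(-1)/2 = -7*3 = -21)
s(v, G) = G (s(v, G) = (G + v) - v = G)
f(h) = -21*h
L(j, P) = P + j
41 + 37*L(f(-3), s(5, -1)) = 41 + 37*(-1 - 21*(-3)) = 41 + 37*(-1 + 63) = 41 + 37*62 = 41 + 2294 = 2335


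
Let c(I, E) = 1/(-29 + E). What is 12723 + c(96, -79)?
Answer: 1374083/108 ≈ 12723.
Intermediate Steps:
12723 + c(96, -79) = 12723 + 1/(-29 - 79) = 12723 + 1/(-108) = 12723 - 1/108 = 1374083/108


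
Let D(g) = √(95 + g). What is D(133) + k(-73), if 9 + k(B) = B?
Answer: -82 + 2*√57 ≈ -66.900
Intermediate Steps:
k(B) = -9 + B
D(133) + k(-73) = √(95 + 133) + (-9 - 73) = √228 - 82 = 2*√57 - 82 = -82 + 2*√57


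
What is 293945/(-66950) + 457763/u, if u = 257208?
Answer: -4495777271/1722007560 ≈ -2.6108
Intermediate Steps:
293945/(-66950) + 457763/u = 293945/(-66950) + 457763/257208 = 293945*(-1/66950) + 457763*(1/257208) = -58789/13390 + 457763/257208 = -4495777271/1722007560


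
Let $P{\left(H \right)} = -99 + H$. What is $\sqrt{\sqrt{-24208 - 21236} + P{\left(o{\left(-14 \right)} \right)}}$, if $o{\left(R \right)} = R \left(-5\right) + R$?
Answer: $\sqrt{-43 + 2 i \sqrt{11361}} \approx 9.34 + 11.412 i$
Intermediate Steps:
$o{\left(R \right)} = - 4 R$ ($o{\left(R \right)} = - 5 R + R = - 4 R$)
$\sqrt{\sqrt{-24208 - 21236} + P{\left(o{\left(-14 \right)} \right)}} = \sqrt{\sqrt{-24208 - 21236} - 43} = \sqrt{\sqrt{-45444} + \left(-99 + 56\right)} = \sqrt{2 i \sqrt{11361} - 43} = \sqrt{-43 + 2 i \sqrt{11361}}$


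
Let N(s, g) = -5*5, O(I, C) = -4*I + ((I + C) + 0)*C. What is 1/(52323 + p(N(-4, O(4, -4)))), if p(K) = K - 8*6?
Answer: 1/52250 ≈ 1.9139e-5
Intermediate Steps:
O(I, C) = -4*I + C*(C + I) (O(I, C) = -4*I + ((C + I) + 0)*C = -4*I + (C + I)*C = -4*I + C*(C + I))
N(s, g) = -25
p(K) = -48 + K (p(K) = K - 48 = -48 + K)
1/(52323 + p(N(-4, O(4, -4)))) = 1/(52323 + (-48 - 25)) = 1/(52323 - 73) = 1/52250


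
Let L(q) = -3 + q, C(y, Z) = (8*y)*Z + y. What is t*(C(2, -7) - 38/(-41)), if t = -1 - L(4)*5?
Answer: 26832/41 ≈ 654.44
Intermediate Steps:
C(y, Z) = y + 8*Z*y (C(y, Z) = 8*Z*y + y = y + 8*Z*y)
t = -6 (t = -1 - (-3 + 4)*5 = -1 - 5 = -6)
t*(C(2, -7) - 38/(-41)) = -6*(2*(1 + 8*(-7)) - 38/(-41)) = -6*(2*(1 - 56) - 38*(-1/41)) = -6*(2*(-55) + 38/41) = -6*(-110 + 38/41) = -6*(-4472/41) = 26832/41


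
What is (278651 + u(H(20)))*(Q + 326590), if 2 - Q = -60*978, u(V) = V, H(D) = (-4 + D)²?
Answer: 107455057704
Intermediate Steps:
Q = 58682 (Q = 2 - (-60)*978 = 2 - 1*(-58680) = 2 + 58680 = 58682)
(278651 + u(H(20)))*(Q + 326590) = (278651 + (-4 + 20)²)*(58682 + 326590) = (278651 + 16²)*385272 = (278651 + 256)*385272 = 278907*385272 = 107455057704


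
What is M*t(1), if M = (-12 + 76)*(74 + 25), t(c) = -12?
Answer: -76032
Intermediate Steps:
M = 6336 (M = 64*99 = 6336)
M*t(1) = 6336*(-12) = -76032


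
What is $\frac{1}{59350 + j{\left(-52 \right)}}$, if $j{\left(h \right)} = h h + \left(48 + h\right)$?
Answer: $\frac{1}{62050} \approx 1.6116 \cdot 10^{-5}$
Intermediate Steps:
$j{\left(h \right)} = 48 + h + h^{2}$ ($j{\left(h \right)} = h^{2} + \left(48 + h\right) = 48 + h + h^{2}$)
$\frac{1}{59350 + j{\left(-52 \right)}} = \frac{1}{59350 + \left(48 - 52 + \left(-52\right)^{2}\right)} = \frac{1}{59350 + \left(48 - 52 + 2704\right)} = \frac{1}{59350 + 2700} = \frac{1}{62050}$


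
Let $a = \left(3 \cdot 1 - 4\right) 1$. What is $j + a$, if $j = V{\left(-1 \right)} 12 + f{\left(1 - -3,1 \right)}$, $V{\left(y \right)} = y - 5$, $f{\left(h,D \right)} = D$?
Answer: $-72$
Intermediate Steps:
$V{\left(y \right)} = -5 + y$
$j = -71$ ($j = \left(-5 - 1\right) 12 + 1 = \left(-6\right) 12 + 1 = -72 + 1 = -71$)
$a = -1$ ($a = \left(3 - 4\right) 1 = \left(-1\right) 1 = -1$)
$j + a = -71 - 1 = -72$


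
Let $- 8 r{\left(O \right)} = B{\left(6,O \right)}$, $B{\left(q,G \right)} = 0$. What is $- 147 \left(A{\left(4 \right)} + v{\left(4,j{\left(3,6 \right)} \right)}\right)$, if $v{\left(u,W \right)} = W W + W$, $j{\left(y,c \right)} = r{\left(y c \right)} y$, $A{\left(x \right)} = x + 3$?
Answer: $-1029$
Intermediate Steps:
$r{\left(O \right)} = 0$ ($r{\left(O \right)} = \left(- \frac{1}{8}\right) 0 = 0$)
$A{\left(x \right)} = 3 + x$
$j{\left(y,c \right)} = 0$ ($j{\left(y,c \right)} = 0 y = 0$)
$v{\left(u,W \right)} = W + W^{2}$ ($v{\left(u,W \right)} = W^{2} + W = W + W^{2}$)
$- 147 \left(A{\left(4 \right)} + v{\left(4,j{\left(3,6 \right)} \right)}\right) = - 147 \left(\left(3 + 4\right) + 0 \left(1 + 0\right)\right) = - 147 \left(7 + 0 \cdot 1\right) = - 147 \left(7 + 0\right) = \left(-147\right) 7 = -1029$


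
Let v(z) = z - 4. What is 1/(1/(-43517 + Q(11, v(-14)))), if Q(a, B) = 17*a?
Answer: -43330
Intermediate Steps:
v(z) = -4 + z
1/(1/(-43517 + Q(11, v(-14)))) = 1/(1/(-43517 + 17*11)) = 1/(1/(-43517 + 187)) = 1/(1/(-43330)) = 1/(-1/43330) = -43330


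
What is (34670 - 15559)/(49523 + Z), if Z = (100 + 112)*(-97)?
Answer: 19111/28959 ≈ 0.65993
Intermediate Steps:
Z = -20564 (Z = 212*(-97) = -20564)
(34670 - 15559)/(49523 + Z) = (34670 - 15559)/(49523 - 20564) = 19111/28959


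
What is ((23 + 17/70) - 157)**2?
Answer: 87665769/4900 ≈ 17891.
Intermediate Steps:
((23 + 17/70) - 157)**2 = (1627/70 - 157)**2 = (-9363/70)**2 = 87665769/4900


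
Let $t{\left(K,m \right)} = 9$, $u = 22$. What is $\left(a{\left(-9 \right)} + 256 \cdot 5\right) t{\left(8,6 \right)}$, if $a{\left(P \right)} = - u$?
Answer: $11322$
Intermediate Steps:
$a{\left(P \right)} = -22$ ($a{\left(P \right)} = \left(-1\right) 22 = -22$)
$\left(a{\left(-9 \right)} + 256 \cdot 5\right) t{\left(8,6 \right)} = \left(-22 + 256 \cdot 5\right) 9 = \left(-22 + 1280\right) 9 = 1258 \cdot 9 = 11322$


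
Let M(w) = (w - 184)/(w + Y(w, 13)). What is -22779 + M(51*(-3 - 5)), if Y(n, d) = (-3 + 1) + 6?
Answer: -2300531/101 ≈ -22778.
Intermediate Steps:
Y(n, d) = 4 (Y(n, d) = -2 + 6 = 4)
M(w) = (-184 + w)/(4 + w) (M(w) = (w - 184)/(w + 4) = (-184 + w)/(4 + w))
-22779 + M(51*(-3 - 5)) = -22779 + (-184 + 51*(-3 - 5))/(4 + 51*(-3 - 5)) = -22779 + (-184 + 51*(-8))/(4 + 51*(-8)) = -22779 + (-184 - 408)/(4 - 408) = -22779 - 592/(-404) = -22779 - 1/404*(-592) = -22779 + 148/101 = -2300531/101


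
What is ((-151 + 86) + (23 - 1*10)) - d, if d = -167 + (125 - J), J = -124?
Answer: -134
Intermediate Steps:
d = 82 (d = -167 + (125 - 1*(-124)) = -167 + (125 + 124) = -167 + 249 = 82)
((-151 + 86) + (23 - 1*10)) - d = ((-151 + 86) + (23 - 1*10)) - 1*82 = (-65 + (23 - 10)) - 82 = (-65 + 13) - 82 = -52 - 82 = -134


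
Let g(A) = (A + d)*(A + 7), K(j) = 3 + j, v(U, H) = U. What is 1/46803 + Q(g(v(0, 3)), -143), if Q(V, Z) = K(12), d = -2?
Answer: 702046/46803 ≈ 15.000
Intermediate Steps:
g(A) = (-2 + A)*(7 + A) (g(A) = (A - 2)*(A + 7) = (-2 + A)*(7 + A))
Q(V, Z) = 15 (Q(V, Z) = 3 + 12 = 15)
1/46803 + Q(g(v(0, 3)), -143) = 1/46803 + 15 = 702046/46803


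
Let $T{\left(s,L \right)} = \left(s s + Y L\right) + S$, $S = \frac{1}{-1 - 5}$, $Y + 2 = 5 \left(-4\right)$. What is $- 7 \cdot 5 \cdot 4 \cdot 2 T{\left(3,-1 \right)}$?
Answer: $- \frac{25900}{3} \approx -8633.3$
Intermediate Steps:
$Y = -22$ ($Y = -2 + 5 \left(-4\right) = -2 - 20 = -22$)
$S = - \frac{1}{6}$ ($S = \frac{1}{-6} = - \frac{1}{6} \approx -0.16667$)
$T{\left(s,L \right)} = - \frac{1}{6} + s^{2} - 22 L$ ($T{\left(s,L \right)} = \left(s s - 22 L\right) - \frac{1}{6} = \left(s^{2} - 22 L\right) - \frac{1}{6} = - \frac{1}{6} + s^{2} - 22 L$)
$- 7 \cdot 5 \cdot 4 \cdot 2 T{\left(3,-1 \right)} = - 7 \cdot 5 \cdot 4 \cdot 2 \left(- \frac{1}{6} + 3^{2} - -22\right) = - 7 \cdot 20 \cdot 2 \left(- \frac{1}{6} + 9 + 22\right) = \left(-7\right) 40 \cdot \frac{185}{6} = \left(-280\right) \frac{185}{6} = - \frac{25900}{3}$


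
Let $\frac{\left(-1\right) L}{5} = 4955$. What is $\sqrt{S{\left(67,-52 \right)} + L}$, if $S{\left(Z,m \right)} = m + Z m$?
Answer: $i \sqrt{28311} \approx 168.26 i$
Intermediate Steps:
$L = -24775$ ($L = \left(-5\right) 4955 = -24775$)
$\sqrt{S{\left(67,-52 \right)} + L} = \sqrt{- 52 \left(1 + 67\right) - 24775} = \sqrt{\left(-52\right) 68 - 24775} = \sqrt{-3536 - 24775} = \sqrt{-28311} = i \sqrt{28311}$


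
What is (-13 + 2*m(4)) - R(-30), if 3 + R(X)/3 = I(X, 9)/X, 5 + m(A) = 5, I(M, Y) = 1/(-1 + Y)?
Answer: -319/80 ≈ -3.9875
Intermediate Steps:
m(A) = 0 (m(A) = -5 + 5 = 0)
R(X) = -9 + 3/(8*X) (R(X) = -9 + 3*(1/((-1 + 9)*X)) = -9 + 3*(1/(8*X)) = -9 + 3/(8*X))
(-13 + 2*m(4)) - R(-30) = (-13 + 2*0) - (-9 + (3/8)/(-30)) = (-13 + 0) - (-9 + (3/8)*(-1/30)) = -13 - (-9 - 1/80) = -13 - 1*(-721/80) = -13 + 721/80 = -319/80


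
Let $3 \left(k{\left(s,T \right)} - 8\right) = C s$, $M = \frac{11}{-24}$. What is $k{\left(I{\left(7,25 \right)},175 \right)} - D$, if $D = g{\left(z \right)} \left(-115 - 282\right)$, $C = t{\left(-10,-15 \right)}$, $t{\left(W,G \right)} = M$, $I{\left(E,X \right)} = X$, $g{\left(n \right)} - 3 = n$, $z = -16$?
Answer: $- \frac{371291}{72} \approx -5156.8$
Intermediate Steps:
$g{\left(n \right)} = 3 + n$
$M = - \frac{11}{24}$ ($M = 11 \left(- \frac{1}{24}\right) = - \frac{11}{24} \approx -0.45833$)
$t{\left(W,G \right)} = - \frac{11}{24}$
$C = - \frac{11}{24} \approx -0.45833$
$D = 5161$ ($D = \left(3 - 16\right) \left(-115 - 282\right) = \left(-13\right) \left(-397\right) = 5161$)
$k{\left(s,T \right)} = 8 - \frac{11 s}{72}$ ($k{\left(s,T \right)} = 8 + \frac{\left(- \frac{11}{24}\right) s}{3} = 8 - \frac{11 s}{72}$)
$k{\left(I{\left(7,25 \right)},175 \right)} - D = \left(8 - \frac{275}{72}\right) - 5161 = \frac{301}{72} - 5161 = - \frac{371291}{72}$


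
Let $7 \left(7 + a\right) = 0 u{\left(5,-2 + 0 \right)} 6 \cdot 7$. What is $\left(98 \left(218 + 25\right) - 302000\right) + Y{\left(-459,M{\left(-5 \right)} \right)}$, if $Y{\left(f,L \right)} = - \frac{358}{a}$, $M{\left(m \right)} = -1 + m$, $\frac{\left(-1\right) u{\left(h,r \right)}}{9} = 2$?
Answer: $- \frac{1946944}{7} \approx -2.7814 \cdot 10^{5}$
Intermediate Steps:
$u{\left(h,r \right)} = -18$ ($u{\left(h,r \right)} = \left(-9\right) 2 = -18$)
$a = -7$ ($a = -7 + \frac{0 \left(-18\right) 6 \cdot 7}{7} = -7 + \frac{0 \cdot 6 \cdot 7}{7} = -7 + \frac{0 \cdot 7}{7} = -7 + \frac{1}{7} \cdot 0 = -7 + 0 = -7$)
$Y{\left(f,L \right)} = \frac{358}{7}$ ($Y{\left(f,L \right)} = - \frac{358}{-7} = \left(-358\right) \left(- \frac{1}{7}\right) = \frac{358}{7}$)
$\left(98 \left(218 + 25\right) - 302000\right) + Y{\left(-459,M{\left(-5 \right)} \right)} = \left(98 \left(218 + 25\right) - 302000\right) + \frac{358}{7} = \left(98 \cdot 243 - 302000\right) + \frac{358}{7} = \left(23814 - 302000\right) + \frac{358}{7} = -278186 + \frac{358}{7} = - \frac{1946944}{7}$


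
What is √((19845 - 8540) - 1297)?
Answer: 6*√278 ≈ 100.04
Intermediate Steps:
√((19845 - 8540) - 1297) = √(11305 - 1297) = √10008 = 6*√278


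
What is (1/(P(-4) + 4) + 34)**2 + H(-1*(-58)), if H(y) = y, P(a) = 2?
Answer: 44113/36 ≈ 1225.4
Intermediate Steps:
(1/(P(-4) + 4) + 34)**2 + H(-1*(-58)) = (1/(2 + 4) + 34)**2 - 1*(-58) = (1/6 + 34)**2 + 58 = (205/6)**2 + 58 = 42025/36 + 58 = 44113/36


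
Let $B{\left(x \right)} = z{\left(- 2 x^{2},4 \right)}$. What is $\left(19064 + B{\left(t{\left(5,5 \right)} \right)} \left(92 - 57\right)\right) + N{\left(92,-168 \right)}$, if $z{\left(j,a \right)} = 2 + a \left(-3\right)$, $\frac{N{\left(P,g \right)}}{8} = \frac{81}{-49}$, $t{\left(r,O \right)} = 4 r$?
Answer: $\frac{916338}{49} \approx 18701.0$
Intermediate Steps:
$N{\left(P,g \right)} = - \frac{648}{49}$ ($N{\left(P,g \right)} = 8 \frac{81}{-49} = 8 \cdot 81 \left(- \frac{1}{49}\right) = 8 \left(- \frac{81}{49}\right) = - \frac{648}{49}$)
$z{\left(j,a \right)} = 2 - 3 a$
$B{\left(x \right)} = -10$ ($B{\left(x \right)} = 2 - 12 = -10$)
$\left(19064 + B{\left(t{\left(5,5 \right)} \right)} \left(92 - 57\right)\right) + N{\left(92,-168 \right)} = \left(19064 - 10 \left(92 - 57\right)\right) - \frac{648}{49} = \left(19064 - 350\right) - \frac{648}{49} = 18714 - \frac{648}{49} = \frac{916338}{49}$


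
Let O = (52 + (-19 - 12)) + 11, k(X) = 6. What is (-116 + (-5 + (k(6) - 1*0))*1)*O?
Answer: -3680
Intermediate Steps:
O = 32 (O = (52 - 31) + 11 = 21 + 11 = 32)
(-116 + (-5 + (k(6) - 1*0))*1)*O = (-116 + (-5 + (6 - 1*0))*1)*32 = (-116 + (-5 + (6 + 0))*1)*32 = (-116 + (-5 + 6)*1)*32 = (-116 + 1*1)*32 = (-116 + 1)*32 = -115*32 = -3680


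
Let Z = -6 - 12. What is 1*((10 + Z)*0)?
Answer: 0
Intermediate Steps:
Z = -18
1*((10 + Z)*0) = 1*((10 - 18)*0) = 1*(-8*0) = 1*0 = 0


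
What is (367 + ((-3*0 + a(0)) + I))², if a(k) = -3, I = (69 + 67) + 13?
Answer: 263169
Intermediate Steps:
I = 149 (I = 136 + 13 = 149)
(367 + ((-3*0 + a(0)) + I))² = (367 + ((-3*0 - 3) + 149))² = (367 + ((0 - 3) + 149))² = (367 + (-3 + 149))² = (367 + 146)² = 513² = 263169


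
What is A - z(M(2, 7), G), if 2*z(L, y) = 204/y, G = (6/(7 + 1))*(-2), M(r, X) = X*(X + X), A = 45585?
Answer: 45653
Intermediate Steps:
M(r, X) = 2*X² (M(r, X) = X*(2*X) = 2*X²)
G = -3/2 (G = (6/8)*(-2) = ((⅛)*6)*(-2) = (¾)*(-2) = -3/2 ≈ -1.5000)
z(L, y) = 102/y (z(L, y) = (204/y)/2 = 102/y)
A - z(M(2, 7), G) = 45585 - 102/(-3/2) = 45585 - 102*(-2)/3 = 45585 - 1*(-68) = 45585 + 68 = 45653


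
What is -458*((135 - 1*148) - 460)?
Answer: 216634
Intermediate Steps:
-458*((135 - 1*148) - 460) = -458*((135 - 148) - 460) = -458*(-13 - 460) = -458*(-473) = 216634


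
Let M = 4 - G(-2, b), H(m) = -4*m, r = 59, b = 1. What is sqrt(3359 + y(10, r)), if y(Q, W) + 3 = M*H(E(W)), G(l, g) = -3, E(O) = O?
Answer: 2*sqrt(426) ≈ 41.280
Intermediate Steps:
M = 7 (M = 4 - 1*(-3) = 4 + 3 = 7)
y(Q, W) = -3 - 28*W (y(Q, W) = -3 + 7*(-4*W) = -3 - 28*W)
sqrt(3359 + y(10, r)) = sqrt(3359 + (-3 - 28*59)) = sqrt(3359 + (-3 - 1652)) = sqrt(3359 - 1655) = sqrt(1704) = 2*sqrt(426)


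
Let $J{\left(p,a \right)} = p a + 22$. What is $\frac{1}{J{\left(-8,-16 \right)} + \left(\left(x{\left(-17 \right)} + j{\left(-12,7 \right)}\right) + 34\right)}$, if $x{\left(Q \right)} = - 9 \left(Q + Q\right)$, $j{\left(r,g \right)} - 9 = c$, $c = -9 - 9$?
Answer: $\frac{1}{481} \approx 0.002079$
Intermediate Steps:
$c = -18$ ($c = -9 - 9 = -18$)
$j{\left(r,g \right)} = -9$ ($j{\left(r,g \right)} = 9 - 18 = -9$)
$x{\left(Q \right)} = - 18 Q$ ($x{\left(Q \right)} = - 9 \cdot 2 Q = - 18 Q$)
$J{\left(p,a \right)} = 22 + a p$ ($J{\left(p,a \right)} = a p + 22 = 22 + a p$)
$\frac{1}{J{\left(-8,-16 \right)} + \left(\left(x{\left(-17 \right)} + j{\left(-12,7 \right)}\right) + 34\right)} = \frac{1}{\left(22 - -128\right) + \left(\left(\left(-18\right) \left(-17\right) - 9\right) + 34\right)} = \frac{1}{\left(22 + 128\right) + \left(\left(306 - 9\right) + 34\right)} = \frac{1}{150 + \left(297 + 34\right)} = \frac{1}{150 + 331} = \frac{1}{481}$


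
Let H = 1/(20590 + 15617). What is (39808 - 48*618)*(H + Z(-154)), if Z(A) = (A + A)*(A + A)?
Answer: 34842011172256/36207 ≈ 9.6230e+8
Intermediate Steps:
Z(A) = 4*A² (Z(A) = (2*A)*(2*A) = 4*A²)
H = 1/36207 ≈ 2.7619e-5
(39808 - 48*618)*(H + Z(-154)) = (39808 - 48*618)*(1/36207 + 4*(-154)²) = (39808 - 29664)*(1/36207 + 4*23716) = 10144*(1/36207 + 94864) = 10144*(3434740849/36207) = 34842011172256/36207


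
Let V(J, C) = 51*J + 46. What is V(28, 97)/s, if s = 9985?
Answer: 1474/9985 ≈ 0.14762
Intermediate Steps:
V(J, C) = 46 + 51*J
V(28, 97)/s = (46 + 51*28)/9985 = (46 + 1428)*(1/9985) = 1474*(1/9985) = 1474/9985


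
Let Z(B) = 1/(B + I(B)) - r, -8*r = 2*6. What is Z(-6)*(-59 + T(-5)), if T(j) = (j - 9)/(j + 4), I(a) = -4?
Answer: -63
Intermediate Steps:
r = -3/2 (r = -6/4 = -1/8*12 = -3/2 ≈ -1.5000)
T(j) = (-9 + j)/(4 + j)
Z(B) = 3/2 + 1/(-4 + B) (Z(B) = 1/(B - 4) - 1*(-3/2) = 1/(-4 + B) + 3/2 = 3/2 + 1/(-4 + B))
Z(-6)*(-59 + T(-5)) = ((-10 + 3*(-6))/(2*(-4 - 6)))*(-59 + (-9 - 5)/(4 - 5)) = ((1/2)*(-10 - 18)/(-10))*(-59 - 14/(-1)) = ((1/2)*(-1/10)*(-28))*(-59 - 1*(-14)) = 7*(-59 + 14)/5 = (7/5)*(-45) = -63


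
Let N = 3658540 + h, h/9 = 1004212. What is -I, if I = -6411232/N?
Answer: 200351/396764 ≈ 0.50496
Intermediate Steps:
h = 9037908 (h = 9*1004212 = 9037908)
N = 12696448 (N = 3658540 + 9037908 = 12696448)
I = -200351/396764 (I = -6411232/12696448 = -6411232*1/12696448 = -200351/396764 ≈ -0.50496)
-I = -1*(-200351/396764) = 200351/396764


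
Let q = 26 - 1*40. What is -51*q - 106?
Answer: 608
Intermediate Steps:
q = -14 (q = 26 - 40 = -14)
-51*q - 106 = -51*(-14) - 106 = 714 - 106 = 608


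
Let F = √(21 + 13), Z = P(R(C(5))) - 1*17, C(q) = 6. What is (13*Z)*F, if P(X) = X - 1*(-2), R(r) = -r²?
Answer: -663*√34 ≈ -3865.9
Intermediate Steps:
P(X) = 2 + X (P(X) = X + 2 = 2 + X)
Z = -51 (Z = (2 - 1*6²) - 1*17 = (2 - 1*36) - 17 = (2 - 36) - 17 = -34 - 17 = -51)
F = √34 ≈ 5.8309
(13*Z)*F = (13*(-51))*√34 = -663*√34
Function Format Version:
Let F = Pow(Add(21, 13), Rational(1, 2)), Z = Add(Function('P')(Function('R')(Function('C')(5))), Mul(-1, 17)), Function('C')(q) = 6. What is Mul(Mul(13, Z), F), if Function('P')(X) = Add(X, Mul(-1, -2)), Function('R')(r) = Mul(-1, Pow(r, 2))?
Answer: Mul(-663, Pow(34, Rational(1, 2))) ≈ -3865.9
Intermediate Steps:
Function('P')(X) = Add(2, X) (Function('P')(X) = Add(X, 2) = Add(2, X))
Z = -51 (Z = Add(Add(2, Mul(-1, Pow(6, 2))), Mul(-1, 17)) = Add(Add(2, Mul(-1, 36)), -17) = Add(Add(2, -36), -17) = Add(-34, -17) = -51)
F = Pow(34, Rational(1, 2)) ≈ 5.8309
Mul(Mul(13, Z), F) = Mul(Mul(13, -51), Pow(34, Rational(1, 2))) = Mul(-663, Pow(34, Rational(1, 2)))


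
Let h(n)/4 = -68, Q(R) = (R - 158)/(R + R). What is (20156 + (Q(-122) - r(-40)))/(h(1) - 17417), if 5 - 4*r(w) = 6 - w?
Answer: -4920845/4316116 ≈ -1.1401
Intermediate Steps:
Q(R) = (-158 + R)/(2*R) (Q(R) = (-158 + R)/((2*R)) = (-158 + R)*(1/(2*R)) = (-158 + R)/(2*R))
h(n) = -272 (h(n) = 4*(-68) = -272)
r(w) = -¼ + w/4 (r(w) = 5/4 - (6 - w)/4 = 5/4 + (-3/2 + w/4) = -¼ + w/4)
(20156 + (Q(-122) - r(-40)))/(h(1) - 17417) = (20156 + ((½)*(-158 - 122)/(-122) - (-¼ + (¼)*(-40))))/(-272 - 17417) = (20156 + ((½)*(-1/122)*(-280) - (-¼ - 10)))/(-17689) = (20156 + (70/61 - 1*(-41/4)))*(-1/17689) = (20156 + (70/61 + 41/4))*(-1/17689) = (20156 + 2781/244)*(-1/17689) = (4920845/244)*(-1/17689) = -4920845/4316116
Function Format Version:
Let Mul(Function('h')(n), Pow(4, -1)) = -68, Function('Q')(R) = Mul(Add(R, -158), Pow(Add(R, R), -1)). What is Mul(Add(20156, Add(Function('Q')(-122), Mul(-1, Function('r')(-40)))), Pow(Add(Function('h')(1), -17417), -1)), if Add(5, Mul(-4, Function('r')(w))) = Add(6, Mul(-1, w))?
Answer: Rational(-4920845, 4316116) ≈ -1.1401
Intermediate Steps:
Function('Q')(R) = Mul(Rational(1, 2), Pow(R, -1), Add(-158, R)) (Function('Q')(R) = Mul(Add(-158, R), Pow(Mul(2, R), -1)) = Mul(Add(-158, R), Mul(Rational(1, 2), Pow(R, -1))) = Mul(Rational(1, 2), Pow(R, -1), Add(-158, R)))
Function('h')(n) = -272 (Function('h')(n) = Mul(4, -68) = -272)
Function('r')(w) = Add(Rational(-1, 4), Mul(Rational(1, 4), w)) (Function('r')(w) = Add(Rational(5, 4), Mul(Rational(-1, 4), Add(6, Mul(-1, w)))) = Add(Rational(5, 4), Add(Rational(-3, 2), Mul(Rational(1, 4), w))) = Add(Rational(-1, 4), Mul(Rational(1, 4), w)))
Mul(Add(20156, Add(Function('Q')(-122), Mul(-1, Function('r')(-40)))), Pow(Add(Function('h')(1), -17417), -1)) = Mul(Add(20156, Add(Mul(Rational(1, 2), Pow(-122, -1), Add(-158, -122)), Mul(-1, Add(Rational(-1, 4), Mul(Rational(1, 4), -40))))), Pow(Add(-272, -17417), -1)) = Mul(Add(20156, Add(Mul(Rational(1, 2), Rational(-1, 122), -280), Mul(-1, Add(Rational(-1, 4), -10)))), Pow(-17689, -1)) = Mul(Add(20156, Add(Rational(70, 61), Mul(-1, Rational(-41, 4)))), Rational(-1, 17689)) = Mul(Add(20156, Add(Rational(70, 61), Rational(41, 4))), Rational(-1, 17689)) = Mul(Add(20156, Rational(2781, 244)), Rational(-1, 17689)) = Mul(Rational(4920845, 244), Rational(-1, 17689)) = Rational(-4920845, 4316116)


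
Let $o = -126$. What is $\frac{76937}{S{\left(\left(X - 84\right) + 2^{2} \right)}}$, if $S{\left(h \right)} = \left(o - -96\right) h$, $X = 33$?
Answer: $\frac{76937}{1410} \approx 54.565$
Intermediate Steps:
$S{\left(h \right)} = - 30 h$ ($S{\left(h \right)} = \left(-126 - -96\right) h = \left(-126 + 96\right) h = - 30 h$)
$\frac{76937}{S{\left(\left(X - 84\right) + 2^{2} \right)}} = \frac{76937}{\left(-30\right) \left(\left(33 - 84\right) + 2^{2}\right)} = \frac{76937}{\left(-30\right) \left(-51 + 4\right)} = \frac{76937}{\left(-30\right) \left(-47\right)} = \frac{76937}{1410}$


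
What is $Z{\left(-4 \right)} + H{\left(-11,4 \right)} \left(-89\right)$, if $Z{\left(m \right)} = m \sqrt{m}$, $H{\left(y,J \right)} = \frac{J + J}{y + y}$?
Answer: $\frac{356}{11} - 8 i \approx 32.364 - 8.0 i$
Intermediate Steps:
$H{\left(y,J \right)} = \frac{J}{y}$ ($H{\left(y,J \right)} = \frac{2 J}{2 y} = 2 J \frac{1}{2 y} = \frac{J}{y}$)
$Z{\left(m \right)} = m^{\frac{3}{2}}$
$Z{\left(-4 \right)} + H{\left(-11,4 \right)} \left(-89\right) = \left(-4\right)^{\frac{3}{2}} + \frac{4}{-11} \left(-89\right) = - 8 i + 4 \left(- \frac{1}{11}\right) \left(-89\right) = - 8 i - - \frac{356}{11} = - 8 i + \frac{356}{11} = \frac{356}{11} - 8 i$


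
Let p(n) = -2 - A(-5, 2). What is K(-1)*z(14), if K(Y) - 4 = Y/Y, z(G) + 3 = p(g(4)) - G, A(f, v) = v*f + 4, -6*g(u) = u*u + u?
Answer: -65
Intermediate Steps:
g(u) = -u/6 - u²/6 (g(u) = -(u*u + u)/6 = -(u² + u)/6 = -(u + u²)/6 = -u/6 - u²/6)
A(f, v) = 4 + f*v (A(f, v) = f*v + 4 = 4 + f*v)
p(n) = 4 (p(n) = -2 - (4 - 5*2) = -2 - (4 - 10) = -2 - 1*(-6) = -2 + 6 = 4)
z(G) = 1 - G (z(G) = -3 + (4 - G) = 1 - G)
K(Y) = 5 (K(Y) = 4 + Y/Y = 4 + 1 = 5)
K(-1)*z(14) = 5*(1 - 1*14) = 5*(1 - 14) = 5*(-13) = -65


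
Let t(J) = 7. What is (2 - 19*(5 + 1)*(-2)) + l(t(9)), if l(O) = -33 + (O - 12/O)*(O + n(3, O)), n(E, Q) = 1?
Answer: 1675/7 ≈ 239.29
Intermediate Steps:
l(O) = -33 + (1 + O)*(O - 12/O) (l(O) = -33 + (O - 12/O)*(O + 1) = -33 + (O - 12/O)*(1 + O) = -33 + (1 + O)*(O - 12/O))
(2 - 19*(5 + 1)*(-2)) + l(t(9)) = (2 - 19*(5 + 1)*(-2)) + (-45 + 7 + 7**2 - 12/7) = (2 - 114*(-2)) + (-45 + 7 + 49 - 12*1/7) = (2 - 19*(-12)) + (-45 + 7 + 49 - 12/7) = (2 + 228) + 65/7 = 230 + 65/7 = 1675/7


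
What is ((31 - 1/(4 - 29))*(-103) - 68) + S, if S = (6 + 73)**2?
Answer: 74397/25 ≈ 2975.9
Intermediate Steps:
S = 6241 (S = 79**2 = 6241)
((31 - 1/(4 - 29))*(-103) - 68) + S = ((31 - 1/(4 - 29))*(-103) - 68) + 6241 = ((31 - 1/(-25))*(-103) - 68) + 6241 = ((31 - 1*(-1/25))*(-103) - 68) + 6241 = ((31 + 1/25)*(-103) - 68) + 6241 = ((776/25)*(-103) - 68) + 6241 = (-79928/25 - 68) + 6241 = -81628/25 + 6241 = 74397/25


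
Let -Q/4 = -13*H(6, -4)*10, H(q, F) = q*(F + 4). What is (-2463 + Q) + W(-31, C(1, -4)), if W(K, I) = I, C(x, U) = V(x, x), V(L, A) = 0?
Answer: -2463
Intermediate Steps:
H(q, F) = q*(4 + F)
C(x, U) = 0
Q = 0 (Q = -4*(-78*(4 - 4))*10 = -4*(-78*0)*10 = -4*(-13*0)*10 = -0*10 = -4*0 = 0)
(-2463 + Q) + W(-31, C(1, -4)) = (-2463 + 0) + 0 = -2463 + 0 = -2463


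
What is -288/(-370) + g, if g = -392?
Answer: -72376/185 ≈ -391.22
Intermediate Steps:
-288/(-370) + g = -288/(-370) - 392 = -288*(-1/370) - 392 = 144/185 - 392 = -72376/185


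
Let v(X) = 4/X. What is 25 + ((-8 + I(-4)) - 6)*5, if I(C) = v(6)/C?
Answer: -275/6 ≈ -45.833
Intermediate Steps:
I(C) = 2/(3*C) (I(C) = (4/6)/C = (4*(1/6))/C = 2/(3*C))
25 + ((-8 + I(-4)) - 6)*5 = 25 + ((-8 + (2/3)/(-4)) - 6)*5 = 25 + ((-8 + (2/3)*(-1/4)) - 6)*5 = 25 + ((-8 - 1/6) - 6)*5 = 25 + (-49/6 - 6)*5 = 25 - 85/6*5 = 25 - 425/6 = -275/6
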